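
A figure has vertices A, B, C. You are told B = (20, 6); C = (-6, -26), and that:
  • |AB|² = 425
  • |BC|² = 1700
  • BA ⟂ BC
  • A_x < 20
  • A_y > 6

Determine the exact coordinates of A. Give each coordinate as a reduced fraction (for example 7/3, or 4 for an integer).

1. A_x = 4  [[BA ⟂ BC ⇒ -26x-32y+712=0] ∩ [|A−(20, 6)|²=425]]
2. A_y = 19  [[BA ⟂ BC ⇒ -26x-32y+712=0] ∩ [|A−(20, 6)|²=425]]
   so A = (4, 19)

A = (4, 19)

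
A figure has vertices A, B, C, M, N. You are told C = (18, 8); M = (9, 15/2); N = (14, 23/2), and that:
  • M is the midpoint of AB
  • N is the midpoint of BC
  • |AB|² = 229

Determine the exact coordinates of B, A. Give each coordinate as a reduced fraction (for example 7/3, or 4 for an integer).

B = (10, 15)
A = (8, 0)

1. B_x = 10  [B = 2·N−C = 2·(14, 23/2)−(18, 8)]
2. B_y = 15  [B = 2·N−C = 2·(14, 23/2)−(18, 8)]
   so B = (10, 15)
3. A_x = 8  [A = 2·M−B = 2·(9, 15/2)−(10, 15)]
4. A_y = 0  [A = 2·M−B = 2·(9, 15/2)−(10, 15)]
   so A = (8, 0)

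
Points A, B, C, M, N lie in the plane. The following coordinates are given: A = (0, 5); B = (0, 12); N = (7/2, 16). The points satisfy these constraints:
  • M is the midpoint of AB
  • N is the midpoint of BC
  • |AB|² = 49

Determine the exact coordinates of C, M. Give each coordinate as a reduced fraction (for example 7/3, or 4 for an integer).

C = (7, 20)
M = (0, 17/2)

1. M_x = 0  [2·M = A+B = (0, 5)+(0, 12)]
2. M_y = 17/2  [2·M = A+B = (0, 5)+(0, 12)]
   so M = (0, 17/2)
3. C_x = 7  [C = 2·N−B = 2·(7/2, 16)−(0, 12)]
4. C_y = 20  [C = 2·N−B = 2·(7/2, 16)−(0, 12)]
   so C = (7, 20)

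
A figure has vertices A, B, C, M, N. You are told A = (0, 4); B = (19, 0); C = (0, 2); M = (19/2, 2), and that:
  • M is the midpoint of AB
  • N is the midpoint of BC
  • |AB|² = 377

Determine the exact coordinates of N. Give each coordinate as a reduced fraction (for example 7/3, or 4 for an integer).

1. N_x = 19/2  [2·N = B+C = (19, 0)+(0, 2)]
2. N_y = 1  [2·N = B+C = (19, 0)+(0, 2)]
   so N = (19/2, 1)

N = (19/2, 1)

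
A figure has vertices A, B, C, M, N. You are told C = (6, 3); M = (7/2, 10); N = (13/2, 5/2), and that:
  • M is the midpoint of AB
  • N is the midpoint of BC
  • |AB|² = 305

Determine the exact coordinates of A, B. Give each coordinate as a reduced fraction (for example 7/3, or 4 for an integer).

1. B_x = 7  [B = 2·N−C = 2·(13/2, 5/2)−(6, 3)]
2. B_y = 2  [B = 2·N−C = 2·(13/2, 5/2)−(6, 3)]
   so B = (7, 2)
3. A_x = 0  [A = 2·M−B = 2·(7/2, 10)−(7, 2)]
4. A_y = 18  [A = 2·M−B = 2·(7/2, 10)−(7, 2)]
   so A = (0, 18)

A = (0, 18)
B = (7, 2)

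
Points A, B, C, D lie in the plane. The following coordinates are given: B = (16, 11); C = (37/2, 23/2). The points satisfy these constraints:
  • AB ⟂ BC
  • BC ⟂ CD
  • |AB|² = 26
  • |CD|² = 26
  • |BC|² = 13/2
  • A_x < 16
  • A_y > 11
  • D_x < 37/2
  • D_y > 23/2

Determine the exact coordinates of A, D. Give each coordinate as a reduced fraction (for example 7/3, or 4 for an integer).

1. A_x = 15  [[AB ⟂ BC ⇒ -5/2x-1/2y+91/2=0] ∩ [|A−(16, 11)|²=26]]
2. A_y = 16  [[AB ⟂ BC ⇒ -5/2x-1/2y+91/2=0] ∩ [|A−(16, 11)|²=26]]
   so A = (15, 16)
3. D_x = 35/2  [[BC ⟂ CD ⇒ 5/2x+1/2y-52=0] ∩ [|D−(37/2, 23/2)|²=26]]
4. D_y = 33/2  [[BC ⟂ CD ⇒ 5/2x+1/2y-52=0] ∩ [|D−(37/2, 23/2)|²=26]]
   so D = (35/2, 33/2)

A = (15, 16)
D = (35/2, 33/2)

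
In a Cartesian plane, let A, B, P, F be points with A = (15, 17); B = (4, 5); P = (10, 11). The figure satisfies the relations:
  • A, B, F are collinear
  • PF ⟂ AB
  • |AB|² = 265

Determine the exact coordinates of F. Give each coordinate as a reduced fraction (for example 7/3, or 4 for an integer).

F = (2578/265, 2981/265)

1. F_x = 2578/265  [[A, B, F are collinear ⇒ 12x-11y+7=0] ∩ [PF ⟂ AB ⇒ -11x-12y+242=0]]
2. F_y = 2981/265  [[A, B, F are collinear ⇒ 12x-11y+7=0] ∩ [PF ⟂ AB ⇒ -11x-12y+242=0]]
   so F = (2578/265, 2981/265)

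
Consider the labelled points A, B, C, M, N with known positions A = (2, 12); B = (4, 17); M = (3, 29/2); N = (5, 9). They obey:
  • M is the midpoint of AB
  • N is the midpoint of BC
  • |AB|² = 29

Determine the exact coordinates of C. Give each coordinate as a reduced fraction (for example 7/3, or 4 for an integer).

C = (6, 1)

1. C_x = 6  [C = 2·N−B = 2·(5, 9)−(4, 17)]
2. C_y = 1  [C = 2·N−B = 2·(5, 9)−(4, 17)]
   so C = (6, 1)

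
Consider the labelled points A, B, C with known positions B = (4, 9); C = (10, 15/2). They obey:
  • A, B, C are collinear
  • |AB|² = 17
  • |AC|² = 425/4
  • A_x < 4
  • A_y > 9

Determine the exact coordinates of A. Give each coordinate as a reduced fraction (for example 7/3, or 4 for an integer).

1. A_x = 0  [[A, B, C are collinear ⇒ 3/2x+6y-60=0] ∩ [|A−(4, 9)|²=17]]
2. A_y = 10  [[A, B, C are collinear ⇒ 3/2x+6y-60=0] ∩ [|A−(4, 9)|²=17]]
   so A = (0, 10)

A = (0, 10)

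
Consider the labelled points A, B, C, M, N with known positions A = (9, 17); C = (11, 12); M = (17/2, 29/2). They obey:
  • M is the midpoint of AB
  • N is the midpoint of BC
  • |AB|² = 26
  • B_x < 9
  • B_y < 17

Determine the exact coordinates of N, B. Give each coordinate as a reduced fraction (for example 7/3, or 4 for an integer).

N = (19/2, 12)
B = (8, 12)

1. B_x = 8  [B = 2·M−A = 2·(17/2, 29/2)−(9, 17)]
2. B_y = 12  [B = 2·M−A = 2·(17/2, 29/2)−(9, 17)]
   so B = (8, 12)
3. N_x = 19/2  [2·N = B+C = (8, 12)+(11, 12)]
4. N_y = 12  [2·N = B+C = (8, 12)+(11, 12)]
   so N = (19/2, 12)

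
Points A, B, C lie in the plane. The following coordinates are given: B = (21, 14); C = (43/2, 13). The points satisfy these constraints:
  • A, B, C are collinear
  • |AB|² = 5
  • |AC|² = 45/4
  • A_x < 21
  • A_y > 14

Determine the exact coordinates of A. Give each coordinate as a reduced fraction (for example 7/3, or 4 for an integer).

A = (20, 16)

1. A_x = 20  [[A, B, C are collinear ⇒ 1x+1/2y-28=0] ∩ [|A−(21, 14)|²=5]]
2. A_y = 16  [[A, B, C are collinear ⇒ 1x+1/2y-28=0] ∩ [|A−(21, 14)|²=5]]
   so A = (20, 16)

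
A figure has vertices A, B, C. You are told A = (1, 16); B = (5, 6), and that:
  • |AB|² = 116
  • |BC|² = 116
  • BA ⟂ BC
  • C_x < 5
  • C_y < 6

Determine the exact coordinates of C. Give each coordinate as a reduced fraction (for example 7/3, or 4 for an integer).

C = (-5, 2)

1. C_x = -5  [[BA ⟂ BC ⇒ -4x+10y-40=0] ∩ [|C−(5, 6)|²=116]]
2. C_y = 2  [[BA ⟂ BC ⇒ -4x+10y-40=0] ∩ [|C−(5, 6)|²=116]]
   so C = (-5, 2)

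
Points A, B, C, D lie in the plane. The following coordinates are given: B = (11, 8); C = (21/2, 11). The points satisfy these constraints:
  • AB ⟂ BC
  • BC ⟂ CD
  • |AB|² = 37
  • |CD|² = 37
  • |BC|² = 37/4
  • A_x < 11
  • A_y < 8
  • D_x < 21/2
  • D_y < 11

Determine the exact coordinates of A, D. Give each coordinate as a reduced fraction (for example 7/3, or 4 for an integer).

A = (5, 7)
D = (9/2, 10)

1. A_x = 5  [[AB ⟂ BC ⇒ 1/2x-3y+37/2=0] ∩ [|A−(11, 8)|²=37]]
2. A_y = 7  [[AB ⟂ BC ⇒ 1/2x-3y+37/2=0] ∩ [|A−(11, 8)|²=37]]
   so A = (5, 7)
3. D_x = 9/2  [[BC ⟂ CD ⇒ -1/2x+3y-111/4=0] ∩ [|D−(21/2, 11)|²=37]]
4. D_y = 10  [[BC ⟂ CD ⇒ -1/2x+3y-111/4=0] ∩ [|D−(21/2, 11)|²=37]]
   so D = (9/2, 10)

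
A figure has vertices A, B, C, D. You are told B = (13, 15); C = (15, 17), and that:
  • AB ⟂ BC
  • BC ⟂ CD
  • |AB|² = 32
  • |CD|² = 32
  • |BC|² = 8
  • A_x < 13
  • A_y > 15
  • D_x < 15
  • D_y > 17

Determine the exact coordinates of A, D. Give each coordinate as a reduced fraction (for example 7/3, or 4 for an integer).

A = (9, 19)
D = (11, 21)

1. A_x = 9  [[AB ⟂ BC ⇒ -2x-2y+56=0] ∩ [|A−(13, 15)|²=32]]
2. A_y = 19  [[AB ⟂ BC ⇒ -2x-2y+56=0] ∩ [|A−(13, 15)|²=32]]
   so A = (9, 19)
3. D_x = 11  [[BC ⟂ CD ⇒ 2x+2y-64=0] ∩ [|D−(15, 17)|²=32]]
4. D_y = 21  [[BC ⟂ CD ⇒ 2x+2y-64=0] ∩ [|D−(15, 17)|²=32]]
   so D = (11, 21)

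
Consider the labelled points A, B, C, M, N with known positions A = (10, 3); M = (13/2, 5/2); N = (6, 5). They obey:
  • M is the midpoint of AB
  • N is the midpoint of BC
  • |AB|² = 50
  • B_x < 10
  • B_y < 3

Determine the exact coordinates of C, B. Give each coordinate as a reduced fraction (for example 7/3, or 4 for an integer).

1. B_x = 3  [B = 2·M−A = 2·(13/2, 5/2)−(10, 3)]
2. B_y = 2  [B = 2·M−A = 2·(13/2, 5/2)−(10, 3)]
   so B = (3, 2)
3. C_x = 9  [C = 2·N−B = 2·(6, 5)−(3, 2)]
4. C_y = 8  [C = 2·N−B = 2·(6, 5)−(3, 2)]
   so C = (9, 8)

C = (9, 8)
B = (3, 2)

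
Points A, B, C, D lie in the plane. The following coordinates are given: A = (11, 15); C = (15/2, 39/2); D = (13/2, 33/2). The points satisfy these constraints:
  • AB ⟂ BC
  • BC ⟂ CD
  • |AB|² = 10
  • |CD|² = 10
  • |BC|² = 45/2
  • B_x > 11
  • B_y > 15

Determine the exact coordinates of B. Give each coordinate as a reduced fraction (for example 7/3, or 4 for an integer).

B = (12, 18)

1. B_x = 12  [[BC ⟂ CD ⇒ 1x+3y-66=0] ∩ [|B−(11, 15)|²=10]]
2. B_y = 18  [[BC ⟂ CD ⇒ 1x+3y-66=0] ∩ [|B−(11, 15)|²=10]]
   so B = (12, 18)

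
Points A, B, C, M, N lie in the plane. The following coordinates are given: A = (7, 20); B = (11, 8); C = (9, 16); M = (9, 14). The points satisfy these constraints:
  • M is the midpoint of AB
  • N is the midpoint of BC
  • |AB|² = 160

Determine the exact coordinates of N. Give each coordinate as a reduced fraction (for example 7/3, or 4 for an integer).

N = (10, 12)

1. N_x = 10  [2·N = B+C = (11, 8)+(9, 16)]
2. N_y = 12  [2·N = B+C = (11, 8)+(9, 16)]
   so N = (10, 12)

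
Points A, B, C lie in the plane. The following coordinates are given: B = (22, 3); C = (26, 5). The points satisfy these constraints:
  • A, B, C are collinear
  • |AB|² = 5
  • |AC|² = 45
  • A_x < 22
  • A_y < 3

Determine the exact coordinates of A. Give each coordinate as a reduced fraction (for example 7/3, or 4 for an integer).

1. A_x = 20  [[A, B, C are collinear ⇒ -2x+4y+32=0] ∩ [|A−(22, 3)|²=5]]
2. A_y = 2  [[A, B, C are collinear ⇒ -2x+4y+32=0] ∩ [|A−(22, 3)|²=5]]
   so A = (20, 2)

A = (20, 2)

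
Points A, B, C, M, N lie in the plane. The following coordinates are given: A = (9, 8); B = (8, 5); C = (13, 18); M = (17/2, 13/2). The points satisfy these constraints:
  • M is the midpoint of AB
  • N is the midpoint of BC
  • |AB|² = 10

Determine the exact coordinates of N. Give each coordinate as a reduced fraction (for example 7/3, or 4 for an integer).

N = (21/2, 23/2)

1. N_x = 21/2  [2·N = B+C = (8, 5)+(13, 18)]
2. N_y = 23/2  [2·N = B+C = (8, 5)+(13, 18)]
   so N = (21/2, 23/2)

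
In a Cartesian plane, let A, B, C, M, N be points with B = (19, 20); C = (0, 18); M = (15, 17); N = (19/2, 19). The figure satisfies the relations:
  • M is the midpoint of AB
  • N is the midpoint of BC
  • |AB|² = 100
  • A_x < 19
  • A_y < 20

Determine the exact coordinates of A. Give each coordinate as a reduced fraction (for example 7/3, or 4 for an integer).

1. A_x = 11  [A = 2·M−B = 2·(15, 17)−(19, 20)]
2. A_y = 14  [A = 2·M−B = 2·(15, 17)−(19, 20)]
   so A = (11, 14)

A = (11, 14)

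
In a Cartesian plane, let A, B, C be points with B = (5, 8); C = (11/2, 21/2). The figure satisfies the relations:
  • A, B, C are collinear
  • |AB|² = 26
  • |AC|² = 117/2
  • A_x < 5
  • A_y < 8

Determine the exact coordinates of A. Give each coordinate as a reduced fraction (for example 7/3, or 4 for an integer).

1. A_x = 4  [[A, B, C are collinear ⇒ -5/2x+1/2y+17/2=0] ∩ [|A−(5, 8)|²=26]]
2. A_y = 3  [[A, B, C are collinear ⇒ -5/2x+1/2y+17/2=0] ∩ [|A−(5, 8)|²=26]]
   so A = (4, 3)

A = (4, 3)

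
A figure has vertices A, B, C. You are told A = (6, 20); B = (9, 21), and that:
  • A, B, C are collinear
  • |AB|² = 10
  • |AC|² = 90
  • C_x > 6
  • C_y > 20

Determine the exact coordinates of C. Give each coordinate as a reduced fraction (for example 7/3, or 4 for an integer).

1. C_x = 15  [[A, B, C are collinear ⇒ -1x+3y-54=0] ∩ [|C−(6, 20)|²=90]]
2. C_y = 23  [[A, B, C are collinear ⇒ -1x+3y-54=0] ∩ [|C−(6, 20)|²=90]]
   so C = (15, 23)

C = (15, 23)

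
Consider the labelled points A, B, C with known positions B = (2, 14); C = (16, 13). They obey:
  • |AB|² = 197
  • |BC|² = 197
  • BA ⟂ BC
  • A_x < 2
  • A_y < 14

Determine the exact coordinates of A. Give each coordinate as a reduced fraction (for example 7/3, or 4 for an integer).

A = (1, 0)

1. A_x = 1  [[BA ⟂ BC ⇒ 14x-1y-14=0] ∩ [|A−(2, 14)|²=197]]
2. A_y = 0  [[BA ⟂ BC ⇒ 14x-1y-14=0] ∩ [|A−(2, 14)|²=197]]
   so A = (1, 0)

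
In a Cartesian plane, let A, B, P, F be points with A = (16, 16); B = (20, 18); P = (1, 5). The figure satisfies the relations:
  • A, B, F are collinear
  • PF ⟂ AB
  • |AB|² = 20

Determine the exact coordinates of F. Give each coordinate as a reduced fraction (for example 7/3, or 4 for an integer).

F = (-2/5, 39/5)

1. F_x = -2/5  [[A, B, F are collinear ⇒ -2x+4y-32=0] ∩ [PF ⟂ AB ⇒ 4x+2y-14=0]]
2. F_y = 39/5  [[A, B, F are collinear ⇒ -2x+4y-32=0] ∩ [PF ⟂ AB ⇒ 4x+2y-14=0]]
   so F = (-2/5, 39/5)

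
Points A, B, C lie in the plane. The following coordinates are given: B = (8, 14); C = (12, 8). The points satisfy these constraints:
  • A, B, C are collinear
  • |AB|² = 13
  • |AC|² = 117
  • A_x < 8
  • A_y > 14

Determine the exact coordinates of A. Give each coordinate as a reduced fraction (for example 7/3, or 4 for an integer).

A = (6, 17)

1. A_x = 6  [[A, B, C are collinear ⇒ 6x+4y-104=0] ∩ [|A−(8, 14)|²=13]]
2. A_y = 17  [[A, B, C are collinear ⇒ 6x+4y-104=0] ∩ [|A−(8, 14)|²=13]]
   so A = (6, 17)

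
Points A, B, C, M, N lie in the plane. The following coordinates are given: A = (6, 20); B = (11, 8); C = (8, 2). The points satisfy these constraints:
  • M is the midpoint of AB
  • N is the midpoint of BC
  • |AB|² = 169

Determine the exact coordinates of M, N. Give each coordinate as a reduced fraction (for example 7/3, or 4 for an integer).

1. M_x = 17/2  [2·M = A+B = (6, 20)+(11, 8)]
2. M_y = 14  [2·M = A+B = (6, 20)+(11, 8)]
   so M = (17/2, 14)
3. N_x = 19/2  [2·N = B+C = (11, 8)+(8, 2)]
4. N_y = 5  [2·N = B+C = (11, 8)+(8, 2)]
   so N = (19/2, 5)

M = (17/2, 14)
N = (19/2, 5)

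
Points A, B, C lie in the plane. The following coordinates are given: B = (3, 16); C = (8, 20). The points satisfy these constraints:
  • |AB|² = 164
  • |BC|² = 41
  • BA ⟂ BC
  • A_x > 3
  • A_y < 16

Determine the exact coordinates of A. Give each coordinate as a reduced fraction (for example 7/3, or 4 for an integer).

A = (11, 6)

1. A_x = 11  [[BA ⟂ BC ⇒ 5x+4y-79=0] ∩ [|A−(3, 16)|²=164]]
2. A_y = 6  [[BA ⟂ BC ⇒ 5x+4y-79=0] ∩ [|A−(3, 16)|²=164]]
   so A = (11, 6)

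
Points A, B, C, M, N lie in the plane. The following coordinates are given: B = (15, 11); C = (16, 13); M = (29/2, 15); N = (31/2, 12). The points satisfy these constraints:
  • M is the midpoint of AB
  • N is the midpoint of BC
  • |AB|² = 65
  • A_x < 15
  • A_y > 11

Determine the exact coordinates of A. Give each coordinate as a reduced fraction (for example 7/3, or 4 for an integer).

1. A_x = 14  [A = 2·M−B = 2·(29/2, 15)−(15, 11)]
2. A_y = 19  [A = 2·M−B = 2·(29/2, 15)−(15, 11)]
   so A = (14, 19)

A = (14, 19)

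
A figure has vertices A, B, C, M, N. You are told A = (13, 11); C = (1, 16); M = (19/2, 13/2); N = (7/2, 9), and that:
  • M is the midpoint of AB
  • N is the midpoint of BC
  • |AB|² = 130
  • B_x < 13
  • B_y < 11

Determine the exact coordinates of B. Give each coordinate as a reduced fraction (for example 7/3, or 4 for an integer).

B = (6, 2)

1. B_x = 6  [B = 2·M−A = 2·(19/2, 13/2)−(13, 11)]
2. B_y = 2  [B = 2·M−A = 2·(19/2, 13/2)−(13, 11)]
   so B = (6, 2)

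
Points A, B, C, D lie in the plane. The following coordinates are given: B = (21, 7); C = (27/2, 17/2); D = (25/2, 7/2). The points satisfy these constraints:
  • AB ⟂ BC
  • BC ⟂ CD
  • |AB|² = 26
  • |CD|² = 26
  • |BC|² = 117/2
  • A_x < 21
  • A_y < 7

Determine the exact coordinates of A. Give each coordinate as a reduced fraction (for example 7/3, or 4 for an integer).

A = (20, 2)

1. A_x = 20  [[AB ⟂ BC ⇒ 15/2x-3/2y-147=0] ∩ [|A−(21, 7)|²=26]]
2. A_y = 2  [[AB ⟂ BC ⇒ 15/2x-3/2y-147=0] ∩ [|A−(21, 7)|²=26]]
   so A = (20, 2)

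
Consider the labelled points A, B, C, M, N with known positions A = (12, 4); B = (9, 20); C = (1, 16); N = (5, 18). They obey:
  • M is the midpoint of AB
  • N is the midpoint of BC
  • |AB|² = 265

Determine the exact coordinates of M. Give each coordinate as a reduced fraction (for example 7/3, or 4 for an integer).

1. M_x = 21/2  [2·M = A+B = (12, 4)+(9, 20)]
2. M_y = 12  [2·M = A+B = (12, 4)+(9, 20)]
   so M = (21/2, 12)

M = (21/2, 12)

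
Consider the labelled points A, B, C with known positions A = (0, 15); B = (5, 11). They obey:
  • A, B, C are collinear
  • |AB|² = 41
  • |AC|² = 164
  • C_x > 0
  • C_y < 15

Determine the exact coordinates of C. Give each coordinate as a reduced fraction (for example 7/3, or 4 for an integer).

C = (10, 7)

1. C_x = 10  [[A, B, C are collinear ⇒ 4x+5y-75=0] ∩ [|C−(0, 15)|²=164]]
2. C_y = 7  [[A, B, C are collinear ⇒ 4x+5y-75=0] ∩ [|C−(0, 15)|²=164]]
   so C = (10, 7)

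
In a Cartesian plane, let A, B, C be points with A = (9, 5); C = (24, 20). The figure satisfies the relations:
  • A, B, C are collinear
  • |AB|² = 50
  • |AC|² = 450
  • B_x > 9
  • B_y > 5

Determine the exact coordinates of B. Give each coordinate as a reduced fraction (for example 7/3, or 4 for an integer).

B = (14, 10)

1. B_x = 14  [[A, B, C are collinear ⇒ 15x-15y-60=0] ∩ [|B−(9, 5)|²=50]]
2. B_y = 10  [[A, B, C are collinear ⇒ 15x-15y-60=0] ∩ [|B−(9, 5)|²=50]]
   so B = (14, 10)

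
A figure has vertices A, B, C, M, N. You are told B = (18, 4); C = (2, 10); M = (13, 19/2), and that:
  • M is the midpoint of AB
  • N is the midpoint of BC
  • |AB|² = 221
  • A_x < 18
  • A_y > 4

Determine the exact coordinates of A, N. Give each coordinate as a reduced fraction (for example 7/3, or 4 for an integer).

1. A_x = 8  [A = 2·M−B = 2·(13, 19/2)−(18, 4)]
2. A_y = 15  [A = 2·M−B = 2·(13, 19/2)−(18, 4)]
   so A = (8, 15)
3. N_x = 10  [2·N = B+C = (18, 4)+(2, 10)]
4. N_y = 7  [2·N = B+C = (18, 4)+(2, 10)]
   so N = (10, 7)

A = (8, 15)
N = (10, 7)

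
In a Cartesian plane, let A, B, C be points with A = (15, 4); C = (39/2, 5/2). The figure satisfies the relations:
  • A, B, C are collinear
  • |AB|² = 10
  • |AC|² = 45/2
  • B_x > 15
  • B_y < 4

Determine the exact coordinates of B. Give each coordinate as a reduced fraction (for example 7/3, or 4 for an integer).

B = (18, 3)

1. B_x = 18  [[A, B, C are collinear ⇒ -3/2x-9/2y+81/2=0] ∩ [|B−(15, 4)|²=10]]
2. B_y = 3  [[A, B, C are collinear ⇒ -3/2x-9/2y+81/2=0] ∩ [|B−(15, 4)|²=10]]
   so B = (18, 3)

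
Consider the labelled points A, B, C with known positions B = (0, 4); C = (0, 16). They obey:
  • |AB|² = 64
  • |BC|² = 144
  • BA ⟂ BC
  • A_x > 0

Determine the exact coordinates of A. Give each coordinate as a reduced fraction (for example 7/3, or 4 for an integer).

A = (8, 4)

1. A_x = 8  [[BA ⟂ BC ⇒ 12y-48=0] ∩ [|A−(0, 4)|²=64]]
2. A_y = 4  [[BA ⟂ BC ⇒ 12y-48=0] ∩ [|A−(0, 4)|²=64]]
   so A = (8, 4)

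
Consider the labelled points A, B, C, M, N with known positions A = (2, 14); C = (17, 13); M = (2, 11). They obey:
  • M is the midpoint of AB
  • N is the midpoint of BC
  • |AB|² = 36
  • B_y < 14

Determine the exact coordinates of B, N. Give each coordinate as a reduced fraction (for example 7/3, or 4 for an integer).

B = (2, 8)
N = (19/2, 21/2)

1. B_x = 2  [B = 2·M−A = 2·(2, 11)−(2, 14)]
2. B_y = 8  [B = 2·M−A = 2·(2, 11)−(2, 14)]
   so B = (2, 8)
3. N_x = 19/2  [2·N = B+C = (2, 8)+(17, 13)]
4. N_y = 21/2  [2·N = B+C = (2, 8)+(17, 13)]
   so N = (19/2, 21/2)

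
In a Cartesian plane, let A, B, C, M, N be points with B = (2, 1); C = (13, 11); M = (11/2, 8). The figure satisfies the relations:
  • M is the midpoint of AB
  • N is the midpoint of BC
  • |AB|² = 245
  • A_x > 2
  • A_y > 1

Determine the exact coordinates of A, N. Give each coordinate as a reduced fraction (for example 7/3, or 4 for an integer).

1. A_x = 9  [A = 2·M−B = 2·(11/2, 8)−(2, 1)]
2. A_y = 15  [A = 2·M−B = 2·(11/2, 8)−(2, 1)]
   so A = (9, 15)
3. N_x = 15/2  [2·N = B+C = (2, 1)+(13, 11)]
4. N_y = 6  [2·N = B+C = (2, 1)+(13, 11)]
   so N = (15/2, 6)

A = (9, 15)
N = (15/2, 6)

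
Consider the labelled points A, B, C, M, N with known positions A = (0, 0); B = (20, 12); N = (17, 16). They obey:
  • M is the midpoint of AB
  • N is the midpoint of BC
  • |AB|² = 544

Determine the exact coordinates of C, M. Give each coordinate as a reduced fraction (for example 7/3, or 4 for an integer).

C = (14, 20)
M = (10, 6)

1. M_x = 10  [2·M = A+B = (0, 0)+(20, 12)]
2. M_y = 6  [2·M = A+B = (0, 0)+(20, 12)]
   so M = (10, 6)
3. C_x = 14  [C = 2·N−B = 2·(17, 16)−(20, 12)]
4. C_y = 20  [C = 2·N−B = 2·(17, 16)−(20, 12)]
   so C = (14, 20)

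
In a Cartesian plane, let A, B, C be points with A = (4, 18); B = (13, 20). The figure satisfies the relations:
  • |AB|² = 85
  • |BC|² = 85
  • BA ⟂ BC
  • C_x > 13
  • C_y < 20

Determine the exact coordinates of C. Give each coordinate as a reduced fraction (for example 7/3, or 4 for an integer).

1. C_x = 15  [[BA ⟂ BC ⇒ -9x-2y+157=0] ∩ [|C−(13, 20)|²=85]]
2. C_y = 11  [[BA ⟂ BC ⇒ -9x-2y+157=0] ∩ [|C−(13, 20)|²=85]]
   so C = (15, 11)

C = (15, 11)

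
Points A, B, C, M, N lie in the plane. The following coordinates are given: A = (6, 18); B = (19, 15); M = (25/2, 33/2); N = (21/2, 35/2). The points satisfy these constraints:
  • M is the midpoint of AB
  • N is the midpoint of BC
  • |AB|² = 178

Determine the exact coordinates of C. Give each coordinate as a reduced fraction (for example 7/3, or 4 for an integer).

1. C_x = 2  [C = 2·N−B = 2·(21/2, 35/2)−(19, 15)]
2. C_y = 20  [C = 2·N−B = 2·(21/2, 35/2)−(19, 15)]
   so C = (2, 20)

C = (2, 20)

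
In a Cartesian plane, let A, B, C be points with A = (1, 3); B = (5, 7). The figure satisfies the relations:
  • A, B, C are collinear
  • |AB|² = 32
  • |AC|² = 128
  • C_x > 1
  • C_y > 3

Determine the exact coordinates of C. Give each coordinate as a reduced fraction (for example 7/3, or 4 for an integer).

1. C_x = 9  [[A, B, C are collinear ⇒ -4x+4y-8=0] ∩ [|C−(1, 3)|²=128]]
2. C_y = 11  [[A, B, C are collinear ⇒ -4x+4y-8=0] ∩ [|C−(1, 3)|²=128]]
   so C = (9, 11)

C = (9, 11)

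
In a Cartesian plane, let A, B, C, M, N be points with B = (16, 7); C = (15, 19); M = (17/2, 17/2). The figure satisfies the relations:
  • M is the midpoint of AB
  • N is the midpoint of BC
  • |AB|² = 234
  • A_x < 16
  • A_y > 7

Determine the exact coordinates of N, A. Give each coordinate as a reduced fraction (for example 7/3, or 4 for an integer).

1. A_x = 1  [A = 2·M−B = 2·(17/2, 17/2)−(16, 7)]
2. A_y = 10  [A = 2·M−B = 2·(17/2, 17/2)−(16, 7)]
   so A = (1, 10)
3. N_x = 31/2  [2·N = B+C = (16, 7)+(15, 19)]
4. N_y = 13  [2·N = B+C = (16, 7)+(15, 19)]
   so N = (31/2, 13)

N = (31/2, 13)
A = (1, 10)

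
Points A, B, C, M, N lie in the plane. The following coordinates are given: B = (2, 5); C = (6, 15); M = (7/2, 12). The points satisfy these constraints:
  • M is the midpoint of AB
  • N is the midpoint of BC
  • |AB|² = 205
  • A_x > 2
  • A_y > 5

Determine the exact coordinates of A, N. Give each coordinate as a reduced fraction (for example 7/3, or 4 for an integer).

A = (5, 19)
N = (4, 10)

1. A_x = 5  [A = 2·M−B = 2·(7/2, 12)−(2, 5)]
2. A_y = 19  [A = 2·M−B = 2·(7/2, 12)−(2, 5)]
   so A = (5, 19)
3. N_x = 4  [2·N = B+C = (2, 5)+(6, 15)]
4. N_y = 10  [2·N = B+C = (2, 5)+(6, 15)]
   so N = (4, 10)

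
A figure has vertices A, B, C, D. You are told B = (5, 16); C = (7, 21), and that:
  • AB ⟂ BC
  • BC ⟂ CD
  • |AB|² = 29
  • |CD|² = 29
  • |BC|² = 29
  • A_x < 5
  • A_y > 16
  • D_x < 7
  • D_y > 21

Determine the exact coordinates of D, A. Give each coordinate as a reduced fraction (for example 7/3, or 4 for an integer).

D = (2, 23)
A = (0, 18)

1. D_x = 2  [[BC ⟂ CD ⇒ 2x+5y-119=0] ∩ [|D−(7, 21)|²=29]]
2. D_y = 23  [[BC ⟂ CD ⇒ 2x+5y-119=0] ∩ [|D−(7, 21)|²=29]]
   so D = (2, 23)
3. A_x = 0  [[AB ⟂ BC ⇒ -2x-5y+90=0] ∩ [|A−(5, 16)|²=29]]
4. A_y = 18  [[AB ⟂ BC ⇒ -2x-5y+90=0] ∩ [|A−(5, 16)|²=29]]
   so A = (0, 18)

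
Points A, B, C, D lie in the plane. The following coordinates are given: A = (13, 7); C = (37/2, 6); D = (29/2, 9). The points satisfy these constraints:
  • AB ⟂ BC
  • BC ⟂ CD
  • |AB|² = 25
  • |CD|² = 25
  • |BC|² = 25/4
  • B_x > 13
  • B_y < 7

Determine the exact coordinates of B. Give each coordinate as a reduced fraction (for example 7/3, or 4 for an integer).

B = (17, 4)

1. B_x = 17  [[BC ⟂ CD ⇒ 4x-3y-56=0] ∩ [|B−(13, 7)|²=25]]
2. B_y = 4  [[BC ⟂ CD ⇒ 4x-3y-56=0] ∩ [|B−(13, 7)|²=25]]
   so B = (17, 4)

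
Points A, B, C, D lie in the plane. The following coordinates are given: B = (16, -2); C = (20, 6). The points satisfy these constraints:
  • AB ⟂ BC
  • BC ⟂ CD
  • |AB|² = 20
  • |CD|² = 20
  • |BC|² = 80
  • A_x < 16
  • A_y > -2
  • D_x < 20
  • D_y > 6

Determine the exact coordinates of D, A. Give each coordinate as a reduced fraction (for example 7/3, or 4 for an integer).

1. D_x = 16  [[BC ⟂ CD ⇒ 4x+8y-128=0] ∩ [|D−(20, 6)|²=20]]
2. D_y = 8  [[BC ⟂ CD ⇒ 4x+8y-128=0] ∩ [|D−(20, 6)|²=20]]
   so D = (16, 8)
3. A_x = 12  [[AB ⟂ BC ⇒ -4x-8y+48=0] ∩ [|A−(16, -2)|²=20]]
4. A_y = 0  [[AB ⟂ BC ⇒ -4x-8y+48=0] ∩ [|A−(16, -2)|²=20]]
   so A = (12, 0)

D = (16, 8)
A = (12, 0)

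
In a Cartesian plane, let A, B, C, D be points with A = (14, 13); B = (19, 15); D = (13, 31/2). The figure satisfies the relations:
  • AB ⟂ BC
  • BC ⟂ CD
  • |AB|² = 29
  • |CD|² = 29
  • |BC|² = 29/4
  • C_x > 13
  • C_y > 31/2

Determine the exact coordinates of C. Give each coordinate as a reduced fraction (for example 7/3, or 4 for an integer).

1. C_x = 18  [[AB ⟂ BC ⇒ 5x+2y-125=0] ∩ [|C−(13, 31/2)|²=29]]
2. C_y = 35/2  [[AB ⟂ BC ⇒ 5x+2y-125=0] ∩ [|C−(13, 31/2)|²=29]]
   so C = (18, 35/2)

C = (18, 35/2)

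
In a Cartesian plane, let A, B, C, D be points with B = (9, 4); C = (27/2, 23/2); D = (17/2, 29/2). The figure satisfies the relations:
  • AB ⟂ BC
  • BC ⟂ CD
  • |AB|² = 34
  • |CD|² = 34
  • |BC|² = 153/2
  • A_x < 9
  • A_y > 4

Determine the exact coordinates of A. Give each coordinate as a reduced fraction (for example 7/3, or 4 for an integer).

1. A_x = 4  [[AB ⟂ BC ⇒ -9/2x-15/2y+141/2=0] ∩ [|A−(9, 4)|²=34]]
2. A_y = 7  [[AB ⟂ BC ⇒ -9/2x-15/2y+141/2=0] ∩ [|A−(9, 4)|²=34]]
   so A = (4, 7)

A = (4, 7)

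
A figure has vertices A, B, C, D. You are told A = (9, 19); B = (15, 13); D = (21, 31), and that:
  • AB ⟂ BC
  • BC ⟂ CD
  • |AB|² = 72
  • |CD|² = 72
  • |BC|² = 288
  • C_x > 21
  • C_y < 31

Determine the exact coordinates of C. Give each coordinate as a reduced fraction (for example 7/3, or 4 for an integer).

C = (27, 25)

1. C_x = 27  [[AB ⟂ BC ⇒ 6x-6y-12=0] ∩ [|C−(21, 31)|²=72]]
2. C_y = 25  [[AB ⟂ BC ⇒ 6x-6y-12=0] ∩ [|C−(21, 31)|²=72]]
   so C = (27, 25)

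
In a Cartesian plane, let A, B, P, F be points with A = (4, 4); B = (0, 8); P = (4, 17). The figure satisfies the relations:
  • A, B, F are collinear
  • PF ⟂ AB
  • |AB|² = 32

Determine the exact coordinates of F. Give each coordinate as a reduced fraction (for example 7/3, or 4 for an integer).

1. F_x = -5/2  [[A, B, F are collinear ⇒ -4x-4y+32=0] ∩ [PF ⟂ AB ⇒ -4x+4y-52=0]]
2. F_y = 21/2  [[A, B, F are collinear ⇒ -4x-4y+32=0] ∩ [PF ⟂ AB ⇒ -4x+4y-52=0]]
   so F = (-5/2, 21/2)

F = (-5/2, 21/2)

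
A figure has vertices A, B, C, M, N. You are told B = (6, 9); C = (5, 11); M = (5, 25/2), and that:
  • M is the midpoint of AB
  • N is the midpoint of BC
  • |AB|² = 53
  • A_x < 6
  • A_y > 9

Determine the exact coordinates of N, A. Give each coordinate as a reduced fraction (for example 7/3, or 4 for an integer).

N = (11/2, 10)
A = (4, 16)

1. A_x = 4  [A = 2·M−B = 2·(5, 25/2)−(6, 9)]
2. A_y = 16  [A = 2·M−B = 2·(5, 25/2)−(6, 9)]
   so A = (4, 16)
3. N_x = 11/2  [2·N = B+C = (6, 9)+(5, 11)]
4. N_y = 10  [2·N = B+C = (6, 9)+(5, 11)]
   so N = (11/2, 10)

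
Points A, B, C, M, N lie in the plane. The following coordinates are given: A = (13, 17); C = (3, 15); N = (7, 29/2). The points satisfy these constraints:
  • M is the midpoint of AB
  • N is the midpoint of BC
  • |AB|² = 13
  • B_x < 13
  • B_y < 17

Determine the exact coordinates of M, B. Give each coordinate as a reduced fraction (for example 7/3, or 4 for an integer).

M = (12, 31/2)
B = (11, 14)

1. B_x = 11  [B = 2·N−C = 2·(7, 29/2)−(3, 15)]
2. B_y = 14  [B = 2·N−C = 2·(7, 29/2)−(3, 15)]
   so B = (11, 14)
3. M_x = 12  [2·M = A+B = (13, 17)+(11, 14)]
4. M_y = 31/2  [2·M = A+B = (13, 17)+(11, 14)]
   so M = (12, 31/2)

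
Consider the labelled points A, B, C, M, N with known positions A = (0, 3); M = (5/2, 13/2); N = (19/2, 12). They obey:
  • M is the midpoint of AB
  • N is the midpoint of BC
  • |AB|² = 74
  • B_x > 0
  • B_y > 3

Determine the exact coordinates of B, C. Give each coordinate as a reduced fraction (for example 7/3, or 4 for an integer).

B = (5, 10)
C = (14, 14)

1. B_x = 5  [B = 2·M−A = 2·(5/2, 13/2)−(0, 3)]
2. B_y = 10  [B = 2·M−A = 2·(5/2, 13/2)−(0, 3)]
   so B = (5, 10)
3. C_x = 14  [C = 2·N−B = 2·(19/2, 12)−(5, 10)]
4. C_y = 14  [C = 2·N−B = 2·(19/2, 12)−(5, 10)]
   so C = (14, 14)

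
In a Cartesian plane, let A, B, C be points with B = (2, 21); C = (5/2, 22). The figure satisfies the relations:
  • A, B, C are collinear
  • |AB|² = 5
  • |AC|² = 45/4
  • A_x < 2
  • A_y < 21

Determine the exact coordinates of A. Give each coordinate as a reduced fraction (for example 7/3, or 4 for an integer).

A = (1, 19)

1. A_x = 1  [[A, B, C are collinear ⇒ -1x+1/2y-17/2=0] ∩ [|A−(2, 21)|²=5]]
2. A_y = 19  [[A, B, C are collinear ⇒ -1x+1/2y-17/2=0] ∩ [|A−(2, 21)|²=5]]
   so A = (1, 19)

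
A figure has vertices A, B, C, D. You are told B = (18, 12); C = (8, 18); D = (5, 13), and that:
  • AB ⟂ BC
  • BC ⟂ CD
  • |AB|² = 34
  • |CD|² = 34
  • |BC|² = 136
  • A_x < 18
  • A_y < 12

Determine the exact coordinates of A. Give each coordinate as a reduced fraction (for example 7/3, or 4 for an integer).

1. A_x = 15  [[AB ⟂ BC ⇒ 10x-6y-108=0] ∩ [|A−(18, 12)|²=34]]
2. A_y = 7  [[AB ⟂ BC ⇒ 10x-6y-108=0] ∩ [|A−(18, 12)|²=34]]
   so A = (15, 7)

A = (15, 7)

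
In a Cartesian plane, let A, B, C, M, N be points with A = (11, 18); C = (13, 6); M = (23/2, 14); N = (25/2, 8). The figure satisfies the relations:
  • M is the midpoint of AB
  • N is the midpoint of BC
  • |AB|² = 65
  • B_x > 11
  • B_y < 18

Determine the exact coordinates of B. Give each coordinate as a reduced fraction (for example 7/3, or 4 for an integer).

1. B_x = 12  [B = 2·M−A = 2·(23/2, 14)−(11, 18)]
2. B_y = 10  [B = 2·M−A = 2·(23/2, 14)−(11, 18)]
   so B = (12, 10)

B = (12, 10)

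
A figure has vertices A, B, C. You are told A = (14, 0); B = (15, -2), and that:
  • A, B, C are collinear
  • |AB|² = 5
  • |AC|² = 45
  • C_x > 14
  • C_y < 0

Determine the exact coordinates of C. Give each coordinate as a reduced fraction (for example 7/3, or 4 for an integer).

C = (17, -6)

1. C_x = 17  [[A, B, C are collinear ⇒ 2x+1y-28=0] ∩ [|C−(14, 0)|²=45]]
2. C_y = -6  [[A, B, C are collinear ⇒ 2x+1y-28=0] ∩ [|C−(14, 0)|²=45]]
   so C = (17, -6)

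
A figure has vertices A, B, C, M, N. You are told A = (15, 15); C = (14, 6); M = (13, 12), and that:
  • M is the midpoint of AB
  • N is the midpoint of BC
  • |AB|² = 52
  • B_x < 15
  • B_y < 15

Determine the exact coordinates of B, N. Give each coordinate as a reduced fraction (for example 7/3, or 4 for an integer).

1. B_x = 11  [B = 2·M−A = 2·(13, 12)−(15, 15)]
2. B_y = 9  [B = 2·M−A = 2·(13, 12)−(15, 15)]
   so B = (11, 9)
3. N_x = 25/2  [2·N = B+C = (11, 9)+(14, 6)]
4. N_y = 15/2  [2·N = B+C = (11, 9)+(14, 6)]
   so N = (25/2, 15/2)

B = (11, 9)
N = (25/2, 15/2)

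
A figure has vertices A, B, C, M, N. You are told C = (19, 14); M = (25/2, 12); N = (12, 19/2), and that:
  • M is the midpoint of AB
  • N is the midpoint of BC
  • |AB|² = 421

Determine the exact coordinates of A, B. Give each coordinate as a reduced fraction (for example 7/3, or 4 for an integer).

A = (20, 19)
B = (5, 5)

1. B_x = 5  [B = 2·N−C = 2·(12, 19/2)−(19, 14)]
2. B_y = 5  [B = 2·N−C = 2·(12, 19/2)−(19, 14)]
   so B = (5, 5)
3. A_x = 20  [A = 2·M−B = 2·(25/2, 12)−(5, 5)]
4. A_y = 19  [A = 2·M−B = 2·(25/2, 12)−(5, 5)]
   so A = (20, 19)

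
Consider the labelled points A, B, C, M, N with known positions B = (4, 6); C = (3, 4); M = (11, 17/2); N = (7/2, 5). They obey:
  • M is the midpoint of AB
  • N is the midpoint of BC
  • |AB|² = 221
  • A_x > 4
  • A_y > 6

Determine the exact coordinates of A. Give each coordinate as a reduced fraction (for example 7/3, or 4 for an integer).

A = (18, 11)

1. A_x = 18  [A = 2·M−B = 2·(11, 17/2)−(4, 6)]
2. A_y = 11  [A = 2·M−B = 2·(11, 17/2)−(4, 6)]
   so A = (18, 11)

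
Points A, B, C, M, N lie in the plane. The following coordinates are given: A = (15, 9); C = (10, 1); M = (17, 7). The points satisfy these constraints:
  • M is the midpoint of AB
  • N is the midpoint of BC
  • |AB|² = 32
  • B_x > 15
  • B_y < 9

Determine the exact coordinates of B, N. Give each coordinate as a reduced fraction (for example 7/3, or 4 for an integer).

B = (19, 5)
N = (29/2, 3)

1. B_x = 19  [B = 2·M−A = 2·(17, 7)−(15, 9)]
2. B_y = 5  [B = 2·M−A = 2·(17, 7)−(15, 9)]
   so B = (19, 5)
3. N_x = 29/2  [2·N = B+C = (19, 5)+(10, 1)]
4. N_y = 3  [2·N = B+C = (19, 5)+(10, 1)]
   so N = (29/2, 3)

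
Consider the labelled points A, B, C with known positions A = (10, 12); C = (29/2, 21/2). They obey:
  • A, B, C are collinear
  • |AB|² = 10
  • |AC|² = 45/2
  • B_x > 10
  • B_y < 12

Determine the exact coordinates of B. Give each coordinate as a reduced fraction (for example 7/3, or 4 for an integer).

B = (13, 11)

1. B_x = 13  [[A, B, C are collinear ⇒ -3/2x-9/2y+69=0] ∩ [|B−(10, 12)|²=10]]
2. B_y = 11  [[A, B, C are collinear ⇒ -3/2x-9/2y+69=0] ∩ [|B−(10, 12)|²=10]]
   so B = (13, 11)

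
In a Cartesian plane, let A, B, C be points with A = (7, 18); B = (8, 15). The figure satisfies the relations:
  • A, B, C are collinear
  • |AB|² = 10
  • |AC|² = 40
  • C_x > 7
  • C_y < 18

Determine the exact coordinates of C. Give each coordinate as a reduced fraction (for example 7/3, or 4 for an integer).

C = (9, 12)

1. C_x = 9  [[A, B, C are collinear ⇒ 3x+1y-39=0] ∩ [|C−(7, 18)|²=40]]
2. C_y = 12  [[A, B, C are collinear ⇒ 3x+1y-39=0] ∩ [|C−(7, 18)|²=40]]
   so C = (9, 12)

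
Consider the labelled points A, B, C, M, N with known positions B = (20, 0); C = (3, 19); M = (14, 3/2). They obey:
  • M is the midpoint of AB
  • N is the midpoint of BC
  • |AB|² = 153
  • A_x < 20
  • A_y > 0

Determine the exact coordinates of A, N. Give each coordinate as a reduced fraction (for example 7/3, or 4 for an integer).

1. A_x = 8  [A = 2·M−B = 2·(14, 3/2)−(20, 0)]
2. A_y = 3  [A = 2·M−B = 2·(14, 3/2)−(20, 0)]
   so A = (8, 3)
3. N_x = 23/2  [2·N = B+C = (20, 0)+(3, 19)]
4. N_y = 19/2  [2·N = B+C = (20, 0)+(3, 19)]
   so N = (23/2, 19/2)

A = (8, 3)
N = (23/2, 19/2)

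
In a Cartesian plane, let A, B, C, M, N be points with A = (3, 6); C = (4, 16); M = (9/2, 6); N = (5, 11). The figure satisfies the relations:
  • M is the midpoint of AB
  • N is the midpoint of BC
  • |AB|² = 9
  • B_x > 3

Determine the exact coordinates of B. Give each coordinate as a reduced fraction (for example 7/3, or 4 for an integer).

1. B_x = 6  [B = 2·M−A = 2·(9/2, 6)−(3, 6)]
2. B_y = 6  [B = 2·M−A = 2·(9/2, 6)−(3, 6)]
   so B = (6, 6)

B = (6, 6)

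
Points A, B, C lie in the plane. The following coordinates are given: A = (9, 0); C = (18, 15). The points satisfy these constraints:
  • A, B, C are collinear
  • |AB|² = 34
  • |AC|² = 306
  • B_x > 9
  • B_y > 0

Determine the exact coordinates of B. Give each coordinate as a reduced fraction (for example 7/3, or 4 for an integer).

B = (12, 5)

1. B_x = 12  [[A, B, C are collinear ⇒ 15x-9y-135=0] ∩ [|B−(9, 0)|²=34]]
2. B_y = 5  [[A, B, C are collinear ⇒ 15x-9y-135=0] ∩ [|B−(9, 0)|²=34]]
   so B = (12, 5)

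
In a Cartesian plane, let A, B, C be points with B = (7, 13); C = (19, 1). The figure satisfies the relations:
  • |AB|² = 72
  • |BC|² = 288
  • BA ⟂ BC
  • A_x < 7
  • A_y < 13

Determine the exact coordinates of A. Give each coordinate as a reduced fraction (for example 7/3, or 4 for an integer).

A = (1, 7)

1. A_x = 1  [[BA ⟂ BC ⇒ 12x-12y+72=0] ∩ [|A−(7, 13)|²=72]]
2. A_y = 7  [[BA ⟂ BC ⇒ 12x-12y+72=0] ∩ [|A−(7, 13)|²=72]]
   so A = (1, 7)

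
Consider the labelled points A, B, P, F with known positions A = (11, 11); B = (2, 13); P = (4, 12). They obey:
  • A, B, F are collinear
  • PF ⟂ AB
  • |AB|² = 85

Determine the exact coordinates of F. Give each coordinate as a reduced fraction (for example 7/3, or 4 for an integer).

1. F_x = 70/17  [[A, B, F are collinear ⇒ -2x-9y+121=0] ∩ [PF ⟂ AB ⇒ -9x+2y+12=0]]
2. F_y = 213/17  [[A, B, F are collinear ⇒ -2x-9y+121=0] ∩ [PF ⟂ AB ⇒ -9x+2y+12=0]]
   so F = (70/17, 213/17)

F = (70/17, 213/17)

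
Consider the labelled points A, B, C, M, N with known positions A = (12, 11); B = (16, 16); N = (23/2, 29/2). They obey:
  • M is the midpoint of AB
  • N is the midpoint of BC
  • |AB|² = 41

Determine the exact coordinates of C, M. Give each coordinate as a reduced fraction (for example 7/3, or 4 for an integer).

1. M_x = 14  [2·M = A+B = (12, 11)+(16, 16)]
2. M_y = 27/2  [2·M = A+B = (12, 11)+(16, 16)]
   so M = (14, 27/2)
3. C_x = 7  [C = 2·N−B = 2·(23/2, 29/2)−(16, 16)]
4. C_y = 13  [C = 2·N−B = 2·(23/2, 29/2)−(16, 16)]
   so C = (7, 13)

C = (7, 13)
M = (14, 27/2)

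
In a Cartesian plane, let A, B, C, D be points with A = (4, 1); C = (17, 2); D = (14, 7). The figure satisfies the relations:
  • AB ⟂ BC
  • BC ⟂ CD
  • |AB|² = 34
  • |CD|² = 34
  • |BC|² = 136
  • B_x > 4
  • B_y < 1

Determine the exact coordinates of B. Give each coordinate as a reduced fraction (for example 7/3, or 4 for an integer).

1. B_x = 7  [[BC ⟂ CD ⇒ 3x-5y-41=0] ∩ [|B−(4, 1)|²=34]]
2. B_y = -4  [[BC ⟂ CD ⇒ 3x-5y-41=0] ∩ [|B−(4, 1)|²=34]]
   so B = (7, -4)

B = (7, -4)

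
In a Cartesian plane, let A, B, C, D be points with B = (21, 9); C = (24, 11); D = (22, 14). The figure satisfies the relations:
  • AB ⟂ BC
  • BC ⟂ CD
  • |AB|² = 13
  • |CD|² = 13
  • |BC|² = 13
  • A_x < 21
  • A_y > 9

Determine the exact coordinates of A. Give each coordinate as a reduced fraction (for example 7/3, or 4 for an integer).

A = (19, 12)

1. A_x = 19  [[AB ⟂ BC ⇒ -3x-2y+81=0] ∩ [|A−(21, 9)|²=13]]
2. A_y = 12  [[AB ⟂ BC ⇒ -3x-2y+81=0] ∩ [|A−(21, 9)|²=13]]
   so A = (19, 12)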